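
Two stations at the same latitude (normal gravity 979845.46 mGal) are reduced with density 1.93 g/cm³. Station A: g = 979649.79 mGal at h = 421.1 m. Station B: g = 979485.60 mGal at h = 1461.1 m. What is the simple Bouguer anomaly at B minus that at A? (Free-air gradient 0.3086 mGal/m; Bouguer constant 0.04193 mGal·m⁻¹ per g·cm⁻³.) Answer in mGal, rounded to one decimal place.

Δg_SB(A) = 979649.79 − 979845.46 + 0.3086×421.1 − 0.04193×1.93×421.1 = -99.80 mGal
Δg_SB(B) = 979485.60 − 979845.46 + 0.3086×1461.1 − 0.04193×1.93×1461.1 = -27.20 mGal
Difference = -27.20 − (-99.80) = 72.60 mGal

72.6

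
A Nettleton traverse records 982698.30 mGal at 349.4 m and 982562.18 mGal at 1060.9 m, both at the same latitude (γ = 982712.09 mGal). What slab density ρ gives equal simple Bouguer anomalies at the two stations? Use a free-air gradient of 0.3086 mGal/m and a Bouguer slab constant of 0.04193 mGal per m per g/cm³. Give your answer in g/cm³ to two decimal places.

2.80

Δg_obs = 982562.18 − 982698.30 = -136.12 mGal over Δh = 1060.9 − 349.4 = 711.5 m
Equal Bouguer anomalies ⇒ Δg_obs + (0.3086 − 0.04193ρ)·Δh = 0
0.3086 − 0.04193ρ = −Δg_obs/Δh = 0.19131
ρ = (0.3086 − 0.19131) / 0.04193 = 2.80 g/cm³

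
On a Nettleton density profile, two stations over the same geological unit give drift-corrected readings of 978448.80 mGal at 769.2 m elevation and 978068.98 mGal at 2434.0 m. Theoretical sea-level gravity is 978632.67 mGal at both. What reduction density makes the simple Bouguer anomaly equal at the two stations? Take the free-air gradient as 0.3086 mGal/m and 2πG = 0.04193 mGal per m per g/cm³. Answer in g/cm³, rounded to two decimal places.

Δg_obs = 978068.98 − 978448.80 = -379.82 mGal over Δh = 2434.0 − 769.2 = 1664.8 m
Equal Bouguer anomalies ⇒ Δg_obs + (0.3086 − 0.04193ρ)·Δh = 0
0.3086 − 0.04193ρ = −Δg_obs/Δh = 0.22815
ρ = (0.3086 − 0.22815) / 0.04193 = 1.92 g/cm³

1.92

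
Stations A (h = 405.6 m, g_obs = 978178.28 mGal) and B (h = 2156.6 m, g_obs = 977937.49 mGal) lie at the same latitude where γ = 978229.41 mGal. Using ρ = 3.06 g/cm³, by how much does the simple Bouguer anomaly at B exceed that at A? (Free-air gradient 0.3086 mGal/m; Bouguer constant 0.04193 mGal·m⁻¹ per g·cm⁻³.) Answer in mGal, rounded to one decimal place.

Δg_SB(A) = 978178.28 − 978229.41 + 0.3086×405.6 − 0.04193×3.06×405.6 = 22.00 mGal
Δg_SB(B) = 977937.49 − 978229.41 + 0.3086×2156.6 − 0.04193×3.06×2156.6 = 96.90 mGal
Difference = 96.90 − (22.00) = 74.90 mGal

74.9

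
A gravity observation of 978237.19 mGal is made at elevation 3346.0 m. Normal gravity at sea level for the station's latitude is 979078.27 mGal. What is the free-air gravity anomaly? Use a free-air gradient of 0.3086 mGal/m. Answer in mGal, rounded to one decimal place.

Free-air correction = 0.3086 × 3346.0 = 1032.58 mGal
Free-air anomaly = 978237.19 − 979078.27 + (1032.58) = 191.50 mGal

191.5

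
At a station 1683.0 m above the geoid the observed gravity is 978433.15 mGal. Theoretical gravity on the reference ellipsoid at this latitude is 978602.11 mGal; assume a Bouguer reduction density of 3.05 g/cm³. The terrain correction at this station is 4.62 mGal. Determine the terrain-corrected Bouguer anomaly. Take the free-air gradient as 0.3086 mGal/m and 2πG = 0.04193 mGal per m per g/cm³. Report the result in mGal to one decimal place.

139.8

Free-air correction = 0.3086 × 1683.0 = 519.37 mGal
Free-air anomaly = 978433.15 − 978602.11 + (519.37) = 350.41 mGal
Bouguer slab correction = 0.04193 × 3.05 × 1683.0 = 215.23 mGal
Simple Bouguer anomaly = 350.41 − (215.23) = 135.18 mGal
Complete Bouguer anomaly = 135.18 + 4.62 = 139.80 mGal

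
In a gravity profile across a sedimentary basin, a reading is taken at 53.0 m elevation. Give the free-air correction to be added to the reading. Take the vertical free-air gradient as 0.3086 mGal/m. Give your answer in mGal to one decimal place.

16.4

Free-air correction = 0.3086 × 53.0 = 16.4 mGal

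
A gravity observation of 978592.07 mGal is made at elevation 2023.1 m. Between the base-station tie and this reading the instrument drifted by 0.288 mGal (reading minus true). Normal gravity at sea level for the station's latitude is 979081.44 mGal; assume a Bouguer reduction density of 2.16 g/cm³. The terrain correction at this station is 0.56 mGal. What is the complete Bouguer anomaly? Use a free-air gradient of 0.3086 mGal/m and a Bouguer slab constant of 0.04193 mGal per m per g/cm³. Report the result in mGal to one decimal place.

Drift-corrected reading = 978592.07 − (0.288) = 978591.782 mGal
Free-air correction = 0.3086 × 2023.1 = 624.33 mGal
Free-air anomaly = 978591.782 − 979081.44 + (624.33) = 134.672 mGal
Bouguer slab correction = 0.04193 × 2.16 × 2023.1 = 183.23 mGal
Simple Bouguer anomaly = 134.672 − (183.23) = -48.558 mGal
Complete Bouguer anomaly = -48.558 + 0.56 = -47.998 mGal

-48.0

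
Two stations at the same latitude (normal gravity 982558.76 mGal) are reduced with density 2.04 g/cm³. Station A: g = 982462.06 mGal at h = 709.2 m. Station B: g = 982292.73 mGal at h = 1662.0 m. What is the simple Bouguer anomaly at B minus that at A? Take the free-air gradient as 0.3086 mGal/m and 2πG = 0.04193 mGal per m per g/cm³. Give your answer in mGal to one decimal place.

Δg_SB(A) = 982462.06 − 982558.76 + 0.3086×709.2 − 0.04193×2.04×709.2 = 61.50 mGal
Δg_SB(B) = 982292.73 − 982558.76 + 0.3086×1662.0 − 0.04193×2.04×1662.0 = 104.70 mGal
Difference = 104.70 − (61.50) = 43.20 mGal

43.2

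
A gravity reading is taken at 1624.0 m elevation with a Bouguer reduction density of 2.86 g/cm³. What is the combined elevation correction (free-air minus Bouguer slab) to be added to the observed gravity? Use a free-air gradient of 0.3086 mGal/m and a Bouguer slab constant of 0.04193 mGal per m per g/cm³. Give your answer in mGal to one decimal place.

306.4

Combined gradient = 0.3086 − 0.04193 × 2.86 = 0.1886802 mGal/m
Combined elevation correction = 0.1886802 × 1624.0 = 306.4 mGal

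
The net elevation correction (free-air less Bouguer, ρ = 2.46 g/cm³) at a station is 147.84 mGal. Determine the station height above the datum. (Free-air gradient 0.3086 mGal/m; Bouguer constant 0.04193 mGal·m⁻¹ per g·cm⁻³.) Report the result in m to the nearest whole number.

Combined gradient = 0.3086 − 0.04193 × 2.46 = 0.2054522 mGal/m
h = 147.84 / 0.2054522 = 719.58 m

720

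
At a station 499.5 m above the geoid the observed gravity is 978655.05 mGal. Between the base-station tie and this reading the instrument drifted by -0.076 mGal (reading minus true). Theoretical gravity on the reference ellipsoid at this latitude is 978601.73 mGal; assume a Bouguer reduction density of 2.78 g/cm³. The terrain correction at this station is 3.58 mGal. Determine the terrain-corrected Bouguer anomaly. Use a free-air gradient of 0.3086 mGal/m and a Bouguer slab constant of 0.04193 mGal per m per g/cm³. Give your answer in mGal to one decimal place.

152.9

Drift-corrected reading = 978655.05 − (-0.076) = 978655.126 mGal
Free-air correction = 0.3086 × 499.5 = 154.15 mGal
Free-air anomaly = 978655.126 − 978601.73 + (154.15) = 207.546 mGal
Bouguer slab correction = 0.04193 × 2.78 × 499.5 = 58.22 mGal
Simple Bouguer anomaly = 207.546 − (58.22) = 149.326 mGal
Complete Bouguer anomaly = 149.326 + 3.58 = 152.906 mGal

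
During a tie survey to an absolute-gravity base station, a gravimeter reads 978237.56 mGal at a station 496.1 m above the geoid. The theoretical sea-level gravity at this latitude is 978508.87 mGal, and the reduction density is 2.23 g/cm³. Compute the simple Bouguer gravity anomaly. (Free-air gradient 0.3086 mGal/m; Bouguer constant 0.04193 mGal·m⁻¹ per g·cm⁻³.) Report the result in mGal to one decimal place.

Free-air correction = 0.3086 × 496.1 = 153.10 mGal
Free-air anomaly = 978237.56 − 978508.87 + (153.10) = -118.21 mGal
Bouguer slab correction = 0.04193 × 2.23 × 496.1 = 46.39 mGal
Simple Bouguer anomaly = -118.21 − (46.39) = -164.60 mGal

-164.6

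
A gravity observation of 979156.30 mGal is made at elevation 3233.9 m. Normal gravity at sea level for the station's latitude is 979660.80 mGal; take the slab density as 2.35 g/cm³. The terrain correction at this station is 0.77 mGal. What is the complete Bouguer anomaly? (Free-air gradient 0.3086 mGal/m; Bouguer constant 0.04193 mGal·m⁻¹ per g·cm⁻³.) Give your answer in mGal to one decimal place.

Free-air correction = 0.3086 × 3233.9 = 997.98 mGal
Free-air anomaly = 979156.30 − 979660.80 + (997.98) = 493.48 mGal
Bouguer slab correction = 0.04193 × 2.35 × 3233.9 = 318.65 mGal
Simple Bouguer anomaly = 493.48 − (318.65) = 174.83 mGal
Complete Bouguer anomaly = 174.83 + 0.77 = 175.60 mGal

175.6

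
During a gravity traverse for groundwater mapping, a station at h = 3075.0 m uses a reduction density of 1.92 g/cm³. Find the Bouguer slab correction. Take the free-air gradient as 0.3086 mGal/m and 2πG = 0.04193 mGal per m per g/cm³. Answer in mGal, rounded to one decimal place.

247.6

Bouguer slab correction = 0.04193 × 1.92 × 3075.0 = 247.6 mGal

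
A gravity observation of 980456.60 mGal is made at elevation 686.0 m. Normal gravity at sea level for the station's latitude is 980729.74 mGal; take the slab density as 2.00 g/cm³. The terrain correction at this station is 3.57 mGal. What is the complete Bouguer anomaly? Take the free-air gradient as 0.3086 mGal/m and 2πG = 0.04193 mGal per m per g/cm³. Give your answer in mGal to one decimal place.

-115.4

Free-air correction = 0.3086 × 686.0 = 211.70 mGal
Free-air anomaly = 980456.60 − 980729.74 + (211.70) = -61.44 mGal
Bouguer slab correction = 0.04193 × 2.00 × 686.0 = 57.53 mGal
Simple Bouguer anomaly = -61.44 − (57.53) = -118.97 mGal
Complete Bouguer anomaly = -118.97 + 3.57 = -115.40 mGal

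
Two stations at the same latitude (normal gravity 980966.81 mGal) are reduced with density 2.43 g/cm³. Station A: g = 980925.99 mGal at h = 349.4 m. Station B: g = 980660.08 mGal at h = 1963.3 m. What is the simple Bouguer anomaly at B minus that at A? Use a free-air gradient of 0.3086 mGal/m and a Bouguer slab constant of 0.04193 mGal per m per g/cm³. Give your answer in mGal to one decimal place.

67.7

Δg_SB(A) = 980925.99 − 980966.81 + 0.3086×349.4 − 0.04193×2.43×349.4 = 31.40 mGal
Δg_SB(B) = 980660.08 − 980966.81 + 0.3086×1963.3 − 0.04193×2.43×1963.3 = 99.10 mGal
Difference = 99.10 − (31.40) = 67.70 mGal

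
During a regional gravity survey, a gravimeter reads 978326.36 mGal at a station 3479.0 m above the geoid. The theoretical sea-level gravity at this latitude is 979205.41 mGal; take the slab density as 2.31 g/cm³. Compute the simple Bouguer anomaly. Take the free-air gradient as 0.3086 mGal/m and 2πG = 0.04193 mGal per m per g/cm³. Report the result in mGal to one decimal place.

-142.4

Free-air correction = 0.3086 × 3479.0 = 1073.62 mGal
Free-air anomaly = 978326.36 − 979205.41 + (1073.62) = 194.57 mGal
Bouguer slab correction = 0.04193 × 2.31 × 3479.0 = 336.97 mGal
Simple Bouguer anomaly = 194.57 − (336.97) = -142.40 mGal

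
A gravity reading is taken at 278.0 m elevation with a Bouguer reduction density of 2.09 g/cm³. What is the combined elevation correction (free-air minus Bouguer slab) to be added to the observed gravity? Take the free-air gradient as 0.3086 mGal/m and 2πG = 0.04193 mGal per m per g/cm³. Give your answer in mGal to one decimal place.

Combined gradient = 0.3086 − 0.04193 × 2.09 = 0.2209663 mGal/m
Combined elevation correction = 0.2209663 × 278.0 = 61.4 mGal

61.4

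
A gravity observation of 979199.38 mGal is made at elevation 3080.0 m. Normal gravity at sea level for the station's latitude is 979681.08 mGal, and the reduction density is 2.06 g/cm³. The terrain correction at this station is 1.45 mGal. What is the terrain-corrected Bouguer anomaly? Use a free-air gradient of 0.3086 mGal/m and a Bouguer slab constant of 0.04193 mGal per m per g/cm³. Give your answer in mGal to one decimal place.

Free-air correction = 0.3086 × 3080.0 = 950.49 mGal
Free-air anomaly = 979199.38 − 979681.08 + (950.49) = 468.79 mGal
Bouguer slab correction = 0.04193 × 2.06 × 3080.0 = 266.04 mGal
Simple Bouguer anomaly = 468.79 − (266.04) = 202.75 mGal
Complete Bouguer anomaly = 202.75 + 1.45 = 204.20 mGal

204.2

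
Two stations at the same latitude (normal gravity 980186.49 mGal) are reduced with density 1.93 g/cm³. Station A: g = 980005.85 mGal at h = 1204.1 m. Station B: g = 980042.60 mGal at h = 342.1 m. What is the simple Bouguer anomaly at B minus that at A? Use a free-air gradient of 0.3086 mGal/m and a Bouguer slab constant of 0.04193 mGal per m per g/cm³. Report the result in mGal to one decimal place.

-159.5

Δg_SB(A) = 980005.85 − 980186.49 + 0.3086×1204.1 − 0.04193×1.93×1204.1 = 93.50 mGal
Δg_SB(B) = 980042.60 − 980186.49 + 0.3086×342.1 − 0.04193×1.93×342.1 = -66.00 mGal
Difference = -66.00 − (93.50) = -159.50 mGal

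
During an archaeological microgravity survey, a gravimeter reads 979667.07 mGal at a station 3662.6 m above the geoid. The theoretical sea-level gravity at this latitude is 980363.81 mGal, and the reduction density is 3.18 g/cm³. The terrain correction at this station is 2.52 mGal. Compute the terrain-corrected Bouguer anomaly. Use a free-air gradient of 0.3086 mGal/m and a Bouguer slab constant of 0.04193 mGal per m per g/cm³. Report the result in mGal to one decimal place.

-52.3

Free-air correction = 0.3086 × 3662.6 = 1130.28 mGal
Free-air anomaly = 979667.07 − 980363.81 + (1130.28) = 433.54 mGal
Bouguer slab correction = 0.04193 × 3.18 × 3662.6 = 488.36 mGal
Simple Bouguer anomaly = 433.54 − (488.36) = -54.82 mGal
Complete Bouguer anomaly = -54.82 + 2.52 = -52.30 mGal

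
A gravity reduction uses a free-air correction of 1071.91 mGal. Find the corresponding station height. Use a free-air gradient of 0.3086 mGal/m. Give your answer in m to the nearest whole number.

h = 1071.91 / 0.3086 = 3473.46 m

3473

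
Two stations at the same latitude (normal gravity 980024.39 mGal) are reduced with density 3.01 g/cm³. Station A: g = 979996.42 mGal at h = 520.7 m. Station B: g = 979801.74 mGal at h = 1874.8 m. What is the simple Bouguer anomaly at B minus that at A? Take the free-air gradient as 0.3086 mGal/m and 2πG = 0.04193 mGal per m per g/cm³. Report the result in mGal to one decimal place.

52.3

Δg_SB(A) = 979996.42 − 980024.39 + 0.3086×520.7 − 0.04193×3.01×520.7 = 67.00 mGal
Δg_SB(B) = 979801.74 − 980024.39 + 0.3086×1874.8 − 0.04193×3.01×1874.8 = 119.30 mGal
Difference = 119.30 − (67.00) = 52.30 mGal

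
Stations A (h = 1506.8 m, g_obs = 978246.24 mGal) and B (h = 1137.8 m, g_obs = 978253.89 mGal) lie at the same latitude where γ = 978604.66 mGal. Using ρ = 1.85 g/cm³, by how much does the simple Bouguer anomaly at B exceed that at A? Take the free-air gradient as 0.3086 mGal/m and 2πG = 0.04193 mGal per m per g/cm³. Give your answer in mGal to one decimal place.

-77.6

Δg_SB(A) = 978246.24 − 978604.66 + 0.3086×1506.8 − 0.04193×1.85×1506.8 = -10.30 mGal
Δg_SB(B) = 978253.89 − 978604.66 + 0.3086×1137.8 − 0.04193×1.85×1137.8 = -87.90 mGal
Difference = -87.90 − (-10.30) = -77.60 mGal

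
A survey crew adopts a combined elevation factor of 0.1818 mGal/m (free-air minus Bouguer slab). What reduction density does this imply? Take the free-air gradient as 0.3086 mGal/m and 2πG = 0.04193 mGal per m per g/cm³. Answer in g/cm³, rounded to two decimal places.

0.1818 = 0.3086 − 0.04193 × ρ
ρ = (0.3086 − 0.1818) / 0.04193 = 3.02 g/cm³

3.02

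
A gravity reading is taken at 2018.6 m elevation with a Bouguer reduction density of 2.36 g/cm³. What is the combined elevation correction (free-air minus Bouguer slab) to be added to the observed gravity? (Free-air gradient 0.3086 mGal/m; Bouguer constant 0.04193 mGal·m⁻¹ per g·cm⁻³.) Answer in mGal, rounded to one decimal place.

423.2

Combined gradient = 0.3086 − 0.04193 × 2.36 = 0.2096452 mGal/m
Combined elevation correction = 0.2096452 × 2018.6 = 423.2 mGal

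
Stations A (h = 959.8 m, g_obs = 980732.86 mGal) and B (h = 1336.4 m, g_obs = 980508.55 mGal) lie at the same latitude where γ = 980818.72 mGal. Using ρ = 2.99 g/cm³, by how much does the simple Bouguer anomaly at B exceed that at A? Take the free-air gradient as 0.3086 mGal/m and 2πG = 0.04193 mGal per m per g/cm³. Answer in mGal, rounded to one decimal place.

-155.3

Δg_SB(A) = 980732.86 − 980818.72 + 0.3086×959.8 − 0.04193×2.99×959.8 = 90.00 mGal
Δg_SB(B) = 980508.55 − 980818.72 + 0.3086×1336.4 − 0.04193×2.99×1336.4 = -65.30 mGal
Difference = -65.30 − (90.00) = -155.30 mGal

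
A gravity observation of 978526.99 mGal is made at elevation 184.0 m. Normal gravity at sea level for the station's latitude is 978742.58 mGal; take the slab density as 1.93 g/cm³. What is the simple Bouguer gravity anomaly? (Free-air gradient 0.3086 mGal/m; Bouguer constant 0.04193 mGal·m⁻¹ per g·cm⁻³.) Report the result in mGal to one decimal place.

Free-air correction = 0.3086 × 184.0 = 56.78 mGal
Free-air anomaly = 978526.99 − 978742.58 + (56.78) = -158.81 mGal
Bouguer slab correction = 0.04193 × 1.93 × 184.0 = 14.89 mGal
Simple Bouguer anomaly = -158.81 − (14.89) = -173.70 mGal

-173.7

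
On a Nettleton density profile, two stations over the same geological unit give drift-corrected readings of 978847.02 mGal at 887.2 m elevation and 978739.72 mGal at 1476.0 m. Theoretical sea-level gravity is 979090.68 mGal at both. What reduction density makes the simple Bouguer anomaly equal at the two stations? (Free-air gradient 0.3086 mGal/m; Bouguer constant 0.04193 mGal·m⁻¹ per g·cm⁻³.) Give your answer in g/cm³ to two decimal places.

3.01

Δg_obs = 978739.72 − 978847.02 = -107.30 mGal over Δh = 1476.0 − 887.2 = 588.8 m
Equal Bouguer anomalies ⇒ Δg_obs + (0.3086 − 0.04193ρ)·Δh = 0
0.3086 − 0.04193ρ = −Δg_obs/Δh = 0.18224
ρ = (0.3086 − 0.18224) / 0.04193 = 3.01 g/cm³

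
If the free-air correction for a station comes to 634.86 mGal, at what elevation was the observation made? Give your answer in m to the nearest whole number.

2057

h = 634.86 / 0.3086 = 2057.23 m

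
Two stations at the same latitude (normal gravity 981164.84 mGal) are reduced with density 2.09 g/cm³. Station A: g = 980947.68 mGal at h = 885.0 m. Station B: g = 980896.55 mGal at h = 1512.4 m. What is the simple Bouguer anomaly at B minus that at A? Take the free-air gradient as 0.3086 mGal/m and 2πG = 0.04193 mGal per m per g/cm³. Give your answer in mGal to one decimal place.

Δg_SB(A) = 980947.68 − 981164.84 + 0.3086×885.0 − 0.04193×2.09×885.0 = -21.60 mGal
Δg_SB(B) = 980896.55 − 981164.84 + 0.3086×1512.4 − 0.04193×2.09×1512.4 = 65.90 mGal
Difference = 65.90 − (-21.60) = 87.50 mGal

87.5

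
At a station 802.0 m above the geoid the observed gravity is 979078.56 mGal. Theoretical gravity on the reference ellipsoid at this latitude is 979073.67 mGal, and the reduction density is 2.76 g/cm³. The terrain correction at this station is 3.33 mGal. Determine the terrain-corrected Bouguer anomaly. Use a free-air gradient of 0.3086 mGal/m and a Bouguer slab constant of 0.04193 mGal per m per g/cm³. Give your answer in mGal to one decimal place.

162.9

Free-air correction = 0.3086 × 802.0 = 247.50 mGal
Free-air anomaly = 979078.56 − 979073.67 + (247.50) = 252.39 mGal
Bouguer slab correction = 0.04193 × 2.76 × 802.0 = 92.81 mGal
Simple Bouguer anomaly = 252.39 − (92.81) = 159.58 mGal
Complete Bouguer anomaly = 159.58 + 3.33 = 162.91 mGal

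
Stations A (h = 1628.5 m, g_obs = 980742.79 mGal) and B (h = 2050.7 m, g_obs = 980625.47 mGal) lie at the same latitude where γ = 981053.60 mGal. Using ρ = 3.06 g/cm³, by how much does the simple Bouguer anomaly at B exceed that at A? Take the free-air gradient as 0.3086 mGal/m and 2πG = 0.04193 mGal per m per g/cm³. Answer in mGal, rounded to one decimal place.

-41.2

Δg_SB(A) = 980742.79 − 981053.60 + 0.3086×1628.5 − 0.04193×3.06×1628.5 = -17.20 mGal
Δg_SB(B) = 980625.47 − 981053.60 + 0.3086×2050.7 − 0.04193×3.06×2050.7 = -58.40 mGal
Difference = -58.40 − (-17.20) = -41.20 mGal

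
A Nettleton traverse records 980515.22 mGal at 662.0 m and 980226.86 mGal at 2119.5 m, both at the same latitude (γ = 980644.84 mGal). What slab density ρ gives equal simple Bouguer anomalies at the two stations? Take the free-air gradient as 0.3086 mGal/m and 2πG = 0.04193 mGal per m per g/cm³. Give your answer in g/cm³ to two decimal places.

2.64

Δg_obs = 980226.86 − 980515.22 = -288.36 mGal over Δh = 2119.5 − 662.0 = 1457.5 m
Equal Bouguer anomalies ⇒ Δg_obs + (0.3086 − 0.04193ρ)·Δh = 0
0.3086 − 0.04193ρ = −Δg_obs/Δh = 0.19785
ρ = (0.3086 − 0.19785) / 0.04193 = 2.64 g/cm³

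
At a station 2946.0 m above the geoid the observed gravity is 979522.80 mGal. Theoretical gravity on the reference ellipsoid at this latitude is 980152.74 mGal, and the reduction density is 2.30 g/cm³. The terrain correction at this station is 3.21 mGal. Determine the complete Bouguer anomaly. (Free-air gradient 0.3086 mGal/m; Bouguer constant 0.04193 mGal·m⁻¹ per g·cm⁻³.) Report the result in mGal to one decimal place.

Free-air correction = 0.3086 × 2946.0 = 909.14 mGal
Free-air anomaly = 979522.80 − 980152.74 + (909.14) = 279.20 mGal
Bouguer slab correction = 0.04193 × 2.30 × 2946.0 = 284.11 mGal
Simple Bouguer anomaly = 279.20 − (284.11) = -4.91 mGal
Complete Bouguer anomaly = -4.91 + 3.21 = -1.70 mGal

-1.7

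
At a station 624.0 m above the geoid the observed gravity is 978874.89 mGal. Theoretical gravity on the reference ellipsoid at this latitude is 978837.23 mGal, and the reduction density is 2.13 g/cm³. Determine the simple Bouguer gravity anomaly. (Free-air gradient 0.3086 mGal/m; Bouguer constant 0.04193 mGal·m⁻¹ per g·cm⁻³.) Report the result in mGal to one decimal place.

Free-air correction = 0.3086 × 624.0 = 192.57 mGal
Free-air anomaly = 978874.89 − 978837.23 + (192.57) = 230.23 mGal
Bouguer slab correction = 0.04193 × 2.13 × 624.0 = 55.73 mGal
Simple Bouguer anomaly = 230.23 − (55.73) = 174.50 mGal

174.5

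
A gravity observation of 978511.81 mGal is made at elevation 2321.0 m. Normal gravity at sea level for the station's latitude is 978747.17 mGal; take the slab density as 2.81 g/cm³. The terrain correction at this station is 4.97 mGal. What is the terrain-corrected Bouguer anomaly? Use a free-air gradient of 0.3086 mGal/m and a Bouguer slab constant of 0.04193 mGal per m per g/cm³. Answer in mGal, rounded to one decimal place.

212.4

Free-air correction = 0.3086 × 2321.0 = 716.26 mGal
Free-air anomaly = 978511.81 − 978747.17 + (716.26) = 480.90 mGal
Bouguer slab correction = 0.04193 × 2.81 × 2321.0 = 273.47 mGal
Simple Bouguer anomaly = 480.90 − (273.47) = 207.43 mGal
Complete Bouguer anomaly = 207.43 + 4.97 = 212.40 mGal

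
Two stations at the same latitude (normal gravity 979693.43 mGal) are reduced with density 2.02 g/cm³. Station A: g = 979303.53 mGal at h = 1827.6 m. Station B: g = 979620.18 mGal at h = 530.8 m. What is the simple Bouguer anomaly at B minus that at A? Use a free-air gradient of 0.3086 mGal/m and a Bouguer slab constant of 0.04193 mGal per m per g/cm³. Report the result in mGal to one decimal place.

Δg_SB(A) = 979303.53 − 979693.43 + 0.3086×1827.6 − 0.04193×2.02×1827.6 = 19.30 mGal
Δg_SB(B) = 979620.18 − 979693.43 + 0.3086×530.8 − 0.04193×2.02×530.8 = 45.60 mGal
Difference = 45.60 − (19.30) = 26.30 mGal

26.3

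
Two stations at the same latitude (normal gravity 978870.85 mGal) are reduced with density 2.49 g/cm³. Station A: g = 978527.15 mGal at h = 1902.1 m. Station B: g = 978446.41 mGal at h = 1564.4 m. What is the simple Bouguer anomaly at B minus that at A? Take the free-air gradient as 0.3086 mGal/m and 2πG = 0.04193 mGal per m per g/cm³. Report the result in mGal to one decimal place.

-149.7

Δg_SB(A) = 978527.15 − 978870.85 + 0.3086×1902.1 − 0.04193×2.49×1902.1 = 44.70 mGal
Δg_SB(B) = 978446.41 − 978870.85 + 0.3086×1564.4 − 0.04193×2.49×1564.4 = -105.00 mGal
Difference = -105.00 − (44.70) = -149.70 mGal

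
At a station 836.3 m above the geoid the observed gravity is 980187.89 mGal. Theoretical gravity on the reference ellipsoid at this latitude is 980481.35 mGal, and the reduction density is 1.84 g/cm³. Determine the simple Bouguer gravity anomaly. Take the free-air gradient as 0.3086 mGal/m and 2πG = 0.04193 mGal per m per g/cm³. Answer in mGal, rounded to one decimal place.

Free-air correction = 0.3086 × 836.3 = 258.08 mGal
Free-air anomaly = 980187.89 − 980481.35 + (258.08) = -35.38 mGal
Bouguer slab correction = 0.04193 × 1.84 × 836.3 = 64.52 mGal
Simple Bouguer anomaly = -35.38 − (64.52) = -99.90 mGal

-99.9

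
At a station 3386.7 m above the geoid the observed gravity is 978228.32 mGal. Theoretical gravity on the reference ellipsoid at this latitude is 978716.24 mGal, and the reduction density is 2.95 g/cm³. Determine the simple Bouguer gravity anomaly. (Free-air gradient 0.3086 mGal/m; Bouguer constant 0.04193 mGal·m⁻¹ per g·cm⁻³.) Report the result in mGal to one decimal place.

Free-air correction = 0.3086 × 3386.7 = 1045.14 mGal
Free-air anomaly = 978228.32 − 978716.24 + (1045.14) = 557.22 mGal
Bouguer slab correction = 0.04193 × 2.95 × 3386.7 = 418.91 mGal
Simple Bouguer anomaly = 557.22 − (418.91) = 138.31 mGal

138.3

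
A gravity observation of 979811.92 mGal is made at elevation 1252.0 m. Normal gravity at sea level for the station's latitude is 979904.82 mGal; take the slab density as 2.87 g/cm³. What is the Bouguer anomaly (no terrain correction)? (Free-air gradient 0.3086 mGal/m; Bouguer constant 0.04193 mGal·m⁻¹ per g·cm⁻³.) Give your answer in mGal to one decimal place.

Free-air correction = 0.3086 × 1252.0 = 386.37 mGal
Free-air anomaly = 979811.92 − 979904.82 + (386.37) = 293.47 mGal
Bouguer slab correction = 0.04193 × 2.87 × 1252.0 = 150.66 mGal
Simple Bouguer anomaly = 293.47 − (150.66) = 142.81 mGal

142.8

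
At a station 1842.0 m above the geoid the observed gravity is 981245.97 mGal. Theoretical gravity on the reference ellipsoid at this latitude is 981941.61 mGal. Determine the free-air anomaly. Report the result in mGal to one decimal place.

-127.2

Free-air correction = 0.3086 × 1842.0 = 568.44 mGal
Free-air anomaly = 981245.97 − 981941.61 + (568.44) = -127.20 mGal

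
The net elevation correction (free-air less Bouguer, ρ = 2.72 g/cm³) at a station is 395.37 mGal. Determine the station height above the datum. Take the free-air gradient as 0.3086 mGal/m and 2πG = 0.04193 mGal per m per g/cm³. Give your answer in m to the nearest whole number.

2032

Combined gradient = 0.3086 − 0.04193 × 2.72 = 0.1945504 mGal/m
h = 395.37 / 0.1945504 = 2032.22 m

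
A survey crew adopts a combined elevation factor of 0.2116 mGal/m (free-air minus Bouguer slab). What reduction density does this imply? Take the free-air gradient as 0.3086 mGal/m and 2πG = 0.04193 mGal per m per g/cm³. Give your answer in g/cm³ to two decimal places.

0.2116 = 0.3086 − 0.04193 × ρ
ρ = (0.3086 − 0.2116) / 0.04193 = 2.31 g/cm³

2.31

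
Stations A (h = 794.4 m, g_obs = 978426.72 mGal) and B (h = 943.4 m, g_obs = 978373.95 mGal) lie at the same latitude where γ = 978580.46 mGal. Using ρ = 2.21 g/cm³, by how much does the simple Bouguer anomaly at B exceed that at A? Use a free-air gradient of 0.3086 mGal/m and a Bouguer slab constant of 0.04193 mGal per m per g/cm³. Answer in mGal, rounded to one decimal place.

-20.6

Δg_SB(A) = 978426.72 − 978580.46 + 0.3086×794.4 − 0.04193×2.21×794.4 = 17.80 mGal
Δg_SB(B) = 978373.95 − 978580.46 + 0.3086×943.4 − 0.04193×2.21×943.4 = -2.80 mGal
Difference = -2.80 − (17.80) = -20.60 mGal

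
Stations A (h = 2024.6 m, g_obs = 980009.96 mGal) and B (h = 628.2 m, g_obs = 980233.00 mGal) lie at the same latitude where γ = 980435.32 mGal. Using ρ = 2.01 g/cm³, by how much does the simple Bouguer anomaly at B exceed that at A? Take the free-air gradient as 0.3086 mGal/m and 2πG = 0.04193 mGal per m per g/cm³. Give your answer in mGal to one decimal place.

-90.2

Δg_SB(A) = 980009.96 − 980435.32 + 0.3086×2024.6 − 0.04193×2.01×2024.6 = 28.80 mGal
Δg_SB(B) = 980233.00 − 980435.32 + 0.3086×628.2 − 0.04193×2.01×628.2 = -61.40 mGal
Difference = -61.40 − (28.80) = -90.20 mGal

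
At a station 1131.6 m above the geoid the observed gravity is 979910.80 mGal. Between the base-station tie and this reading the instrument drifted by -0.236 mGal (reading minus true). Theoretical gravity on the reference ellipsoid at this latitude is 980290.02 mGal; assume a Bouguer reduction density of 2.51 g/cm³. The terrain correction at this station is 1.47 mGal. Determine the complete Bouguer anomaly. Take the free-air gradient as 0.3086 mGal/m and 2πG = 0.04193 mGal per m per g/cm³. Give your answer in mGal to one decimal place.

Drift-corrected reading = 979910.80 − (-0.236) = 979911.036 mGal
Free-air correction = 0.3086 × 1131.6 = 349.21 mGal
Free-air anomaly = 979911.036 − 980290.02 + (349.21) = -29.774 mGal
Bouguer slab correction = 0.04193 × 2.51 × 1131.6 = 119.09 mGal
Simple Bouguer anomaly = -29.774 − (119.09) = -148.864 mGal
Complete Bouguer anomaly = -148.864 + 1.47 = -147.394 mGal

-147.4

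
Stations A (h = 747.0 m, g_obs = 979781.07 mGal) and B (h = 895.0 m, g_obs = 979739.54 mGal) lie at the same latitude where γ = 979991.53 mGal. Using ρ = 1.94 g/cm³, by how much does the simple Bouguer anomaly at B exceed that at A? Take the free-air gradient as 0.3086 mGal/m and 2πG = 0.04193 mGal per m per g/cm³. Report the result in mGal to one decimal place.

Δg_SB(A) = 979781.07 − 979991.53 + 0.3086×747.0 − 0.04193×1.94×747.0 = -40.70 mGal
Δg_SB(B) = 979739.54 − 979991.53 + 0.3086×895.0 − 0.04193×1.94×895.0 = -48.60 mGal
Difference = -48.60 − (-40.70) = -7.90 mGal

-7.9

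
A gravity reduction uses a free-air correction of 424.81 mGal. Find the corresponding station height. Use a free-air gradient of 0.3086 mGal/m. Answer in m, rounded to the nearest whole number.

h = 424.81 / 0.3086 = 1376.57 m

1377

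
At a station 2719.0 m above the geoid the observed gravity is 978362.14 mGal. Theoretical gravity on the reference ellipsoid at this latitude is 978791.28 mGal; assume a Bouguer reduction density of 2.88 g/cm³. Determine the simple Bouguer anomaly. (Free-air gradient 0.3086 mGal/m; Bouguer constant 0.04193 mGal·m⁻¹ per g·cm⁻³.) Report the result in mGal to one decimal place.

Free-air correction = 0.3086 × 2719.0 = 839.08 mGal
Free-air anomaly = 978362.14 − 978791.28 + (839.08) = 409.94 mGal
Bouguer slab correction = 0.04193 × 2.88 × 2719.0 = 328.34 mGal
Simple Bouguer anomaly = 409.94 − (328.34) = 81.60 mGal

81.6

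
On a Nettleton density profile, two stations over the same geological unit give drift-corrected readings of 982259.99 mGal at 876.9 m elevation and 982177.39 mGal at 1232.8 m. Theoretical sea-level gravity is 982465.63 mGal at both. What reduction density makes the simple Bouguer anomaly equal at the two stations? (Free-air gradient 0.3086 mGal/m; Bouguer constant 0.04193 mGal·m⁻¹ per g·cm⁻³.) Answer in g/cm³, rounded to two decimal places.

Δg_obs = 982177.39 − 982259.99 = -82.60 mGal over Δh = 1232.8 − 876.9 = 355.9 m
Equal Bouguer anomalies ⇒ Δg_obs + (0.3086 − 0.04193ρ)·Δh = 0
0.3086 − 0.04193ρ = −Δg_obs/Δh = 0.23209
ρ = (0.3086 − 0.23209) / 0.04193 = 1.82 g/cm³

1.82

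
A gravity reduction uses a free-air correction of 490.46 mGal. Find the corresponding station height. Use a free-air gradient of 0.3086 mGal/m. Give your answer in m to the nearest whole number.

1589

h = 490.46 / 0.3086 = 1589.31 m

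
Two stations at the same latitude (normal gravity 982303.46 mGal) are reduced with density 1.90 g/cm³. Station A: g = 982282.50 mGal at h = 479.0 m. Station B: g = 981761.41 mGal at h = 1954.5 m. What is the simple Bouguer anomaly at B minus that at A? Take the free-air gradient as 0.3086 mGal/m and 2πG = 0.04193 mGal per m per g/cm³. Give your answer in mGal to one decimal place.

-183.3

Δg_SB(A) = 982282.50 − 982303.46 + 0.3086×479.0 − 0.04193×1.90×479.0 = 88.70 mGal
Δg_SB(B) = 981761.41 − 982303.46 + 0.3086×1954.5 − 0.04193×1.90×1954.5 = -94.60 mGal
Difference = -94.60 − (88.70) = -183.30 mGal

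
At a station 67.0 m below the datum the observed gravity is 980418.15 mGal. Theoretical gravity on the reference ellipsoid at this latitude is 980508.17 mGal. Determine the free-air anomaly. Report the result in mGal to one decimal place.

-110.7

Free-air correction = 0.3086 × -67.0 = -20.68 mGal
Free-air anomaly = 980418.15 − 980508.17 + (-20.68) = -110.70 mGal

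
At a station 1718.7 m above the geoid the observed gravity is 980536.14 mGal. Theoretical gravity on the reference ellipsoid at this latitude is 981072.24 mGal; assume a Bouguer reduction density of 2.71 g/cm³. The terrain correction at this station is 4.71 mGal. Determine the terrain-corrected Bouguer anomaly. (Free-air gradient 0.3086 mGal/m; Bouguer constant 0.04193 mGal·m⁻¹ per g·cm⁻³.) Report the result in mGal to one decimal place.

-196.3

Free-air correction = 0.3086 × 1718.7 = 530.39 mGal
Free-air anomaly = 980536.14 − 981072.24 + (530.39) = -5.71 mGal
Bouguer slab correction = 0.04193 × 2.71 × 1718.7 = 195.30 mGal
Simple Bouguer anomaly = -5.71 − (195.30) = -201.01 mGal
Complete Bouguer anomaly = -201.01 + 4.71 = -196.30 mGal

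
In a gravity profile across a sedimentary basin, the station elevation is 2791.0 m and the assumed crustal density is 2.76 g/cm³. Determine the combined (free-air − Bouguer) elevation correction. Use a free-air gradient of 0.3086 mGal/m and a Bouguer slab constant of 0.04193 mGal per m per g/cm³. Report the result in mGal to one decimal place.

538.3

Combined gradient = 0.3086 − 0.04193 × 2.76 = 0.1928732 mGal/m
Combined elevation correction = 0.1928732 × 2791.0 = 538.3 mGal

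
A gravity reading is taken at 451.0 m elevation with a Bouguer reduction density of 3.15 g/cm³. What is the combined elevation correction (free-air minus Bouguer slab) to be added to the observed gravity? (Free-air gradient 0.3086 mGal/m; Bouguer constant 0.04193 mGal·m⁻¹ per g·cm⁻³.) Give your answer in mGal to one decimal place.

Combined gradient = 0.3086 − 0.04193 × 3.15 = 0.1765205 mGal/m
Combined elevation correction = 0.1765205 × 451.0 = 79.6 mGal

79.6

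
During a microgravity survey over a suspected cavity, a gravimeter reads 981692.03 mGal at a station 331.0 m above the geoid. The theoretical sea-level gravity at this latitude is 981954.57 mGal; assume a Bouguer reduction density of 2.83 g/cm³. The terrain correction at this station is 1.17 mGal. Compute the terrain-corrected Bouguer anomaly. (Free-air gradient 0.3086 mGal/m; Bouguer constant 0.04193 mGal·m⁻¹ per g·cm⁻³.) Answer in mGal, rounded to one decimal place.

-198.5

Free-air correction = 0.3086 × 331.0 = 102.15 mGal
Free-air anomaly = 981692.03 − 981954.57 + (102.15) = -160.39 mGal
Bouguer slab correction = 0.04193 × 2.83 × 331.0 = 39.28 mGal
Simple Bouguer anomaly = -160.39 − (39.28) = -199.67 mGal
Complete Bouguer anomaly = -199.67 + 1.17 = -198.50 mGal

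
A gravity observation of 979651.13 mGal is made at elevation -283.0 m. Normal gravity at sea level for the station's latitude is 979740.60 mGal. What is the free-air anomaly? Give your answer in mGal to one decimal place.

-176.8

Free-air correction = 0.3086 × -283.0 = -87.33 mGal
Free-air anomaly = 979651.13 − 979740.60 + (-87.33) = -176.80 mGal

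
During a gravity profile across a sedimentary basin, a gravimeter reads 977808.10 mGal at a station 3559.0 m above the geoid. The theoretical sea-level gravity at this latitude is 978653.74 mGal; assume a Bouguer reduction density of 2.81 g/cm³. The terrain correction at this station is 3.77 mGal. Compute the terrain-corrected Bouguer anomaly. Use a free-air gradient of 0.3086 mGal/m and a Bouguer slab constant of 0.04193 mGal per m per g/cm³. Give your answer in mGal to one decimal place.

-162.9

Free-air correction = 0.3086 × 3559.0 = 1098.31 mGal
Free-air anomaly = 977808.10 − 978653.74 + (1098.31) = 252.67 mGal
Bouguer slab correction = 0.04193 × 2.81 × 3559.0 = 419.33 mGal
Simple Bouguer anomaly = 252.67 − (419.33) = -166.66 mGal
Complete Bouguer anomaly = -166.66 + 3.77 = -162.89 mGal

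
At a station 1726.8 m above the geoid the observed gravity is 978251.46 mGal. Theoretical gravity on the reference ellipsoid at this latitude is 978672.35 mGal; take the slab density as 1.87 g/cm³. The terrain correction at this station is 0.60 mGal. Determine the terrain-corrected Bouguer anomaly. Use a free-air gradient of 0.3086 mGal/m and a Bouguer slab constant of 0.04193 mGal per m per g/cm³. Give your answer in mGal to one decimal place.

Free-air correction = 0.3086 × 1726.8 = 532.89 mGal
Free-air anomaly = 978251.46 − 978672.35 + (532.89) = 112.00 mGal
Bouguer slab correction = 0.04193 × 1.87 × 1726.8 = 135.40 mGal
Simple Bouguer anomaly = 112.00 − (135.40) = -23.40 mGal
Complete Bouguer anomaly = -23.40 + 0.60 = -22.80 mGal

-22.8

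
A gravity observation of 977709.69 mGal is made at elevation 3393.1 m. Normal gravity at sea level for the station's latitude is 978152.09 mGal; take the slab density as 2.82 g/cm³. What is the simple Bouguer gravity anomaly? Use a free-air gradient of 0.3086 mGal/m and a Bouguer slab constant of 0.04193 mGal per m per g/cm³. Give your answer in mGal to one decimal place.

Free-air correction = 0.3086 × 3393.1 = 1047.11 mGal
Free-air anomaly = 977709.69 − 978152.09 + (1047.11) = 604.71 mGal
Bouguer slab correction = 0.04193 × 2.82 × 3393.1 = 401.21 mGal
Simple Bouguer anomaly = 604.71 − (401.21) = 203.50 mGal

203.5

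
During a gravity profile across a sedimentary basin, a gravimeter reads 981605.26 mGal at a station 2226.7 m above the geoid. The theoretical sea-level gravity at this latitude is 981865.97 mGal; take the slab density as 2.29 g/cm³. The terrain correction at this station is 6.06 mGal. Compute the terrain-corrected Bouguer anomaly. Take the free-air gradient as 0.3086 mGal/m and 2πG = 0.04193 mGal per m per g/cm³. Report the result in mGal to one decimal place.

218.7

Free-air correction = 0.3086 × 2226.7 = 687.16 mGal
Free-air anomaly = 981605.26 − 981865.97 + (687.16) = 426.45 mGal
Bouguer slab correction = 0.04193 × 2.29 × 2226.7 = 213.81 mGal
Simple Bouguer anomaly = 426.45 − (213.81) = 212.64 mGal
Complete Bouguer anomaly = 212.64 + 6.06 = 218.70 mGal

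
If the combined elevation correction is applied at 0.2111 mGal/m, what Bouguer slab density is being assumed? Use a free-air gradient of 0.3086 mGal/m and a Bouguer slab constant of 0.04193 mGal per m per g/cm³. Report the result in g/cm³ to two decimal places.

2.33

0.2111 = 0.3086 − 0.04193 × ρ
ρ = (0.3086 − 0.2111) / 0.04193 = 2.33 g/cm³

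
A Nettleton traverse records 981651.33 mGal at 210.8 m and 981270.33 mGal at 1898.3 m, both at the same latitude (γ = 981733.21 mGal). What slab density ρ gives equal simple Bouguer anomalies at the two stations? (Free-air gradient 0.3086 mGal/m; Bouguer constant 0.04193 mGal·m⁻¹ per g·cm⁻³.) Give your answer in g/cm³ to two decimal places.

Δg_obs = 981270.33 − 981651.33 = -381.00 mGal over Δh = 1898.3 − 210.8 = 1687.5 m
Equal Bouguer anomalies ⇒ Δg_obs + (0.3086 − 0.04193ρ)·Δh = 0
0.3086 − 0.04193ρ = −Δg_obs/Δh = 0.22578
ρ = (0.3086 − 0.22578) / 0.04193 = 1.98 g/cm³

1.98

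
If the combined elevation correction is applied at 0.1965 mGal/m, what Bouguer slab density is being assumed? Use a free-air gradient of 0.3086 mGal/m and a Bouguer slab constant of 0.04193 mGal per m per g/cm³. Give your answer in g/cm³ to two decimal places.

0.1965 = 0.3086 − 0.04193 × ρ
ρ = (0.3086 − 0.1965) / 0.04193 = 2.67 g/cm³

2.67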